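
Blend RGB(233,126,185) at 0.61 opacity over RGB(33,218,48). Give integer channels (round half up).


C = α×F + (1-α)×B, with 1-α = 0.39
R: 0.61×233 + 0.39×33 = 142.13 + 12.87 = 155.00 → 155
G: 0.61×126 + 0.39×218 = 76.86 + 85.02 = 161.88 → 162
B: 0.61×185 + 0.39×48 = 112.85 + 18.72 = 131.57 → 132
= RGB(155, 162, 132)


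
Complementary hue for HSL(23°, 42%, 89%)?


Complement = opposite side of color wheel = hue + 180°
H' = (23 + 180) mod 360 = 203°
S and L unchanged.
= HSL(203°, 42%, 89%)


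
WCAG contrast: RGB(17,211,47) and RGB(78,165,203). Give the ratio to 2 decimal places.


Linearize each sRGB channel c=v/255: c/12.92 if c ≤ 0.04045 else ((c+0.055)/1.055)^2.4
L = 0.2126×R_lin + 0.7152×G_lin + 0.0722×B_lin
Color 1 (17,211,47):
  R=17: 17/255≈0.0667 > 0.04045 → ((0.0667+0.055)/1.055)^2.4 ≈ 0.00561
  G=211: 211/255≈0.8275 > 0.04045 → ((0.8275+0.055)/1.055)^2.4 ≈ 0.65141
  B=47: 47/255≈0.1843 > 0.04045 → ((0.1843+0.055)/1.055)^2.4 ≈ 0.02843
  L1 = 0.2126×0.00561 + 0.7152×0.65141 + 0.0722×0.02843 ≈ 0.46913
Color 2 (78,165,203):
  R=78: 78/255≈0.3059 > 0.04045 → ((0.3059+0.055)/1.055)^2.4 ≈ 0.07619
  G=165: 165/255≈0.6471 > 0.04045 → ((0.6471+0.055)/1.055)^2.4 ≈ 0.37626
  B=203: 203/255≈0.7961 > 0.04045 → ((0.7961+0.055)/1.055)^2.4 ≈ 0.59720
  L2 = 0.2126×0.07619 + 0.7152×0.37626 + 0.0722×0.59720 ≈ 0.32842
Lighter = 0.46913, Darker = 0.32842
Ratio = (L_lighter + 0.05) / (L_darker + 0.05)
Ratio = (0.46913 + 0.05) / (0.32842 + 0.05) = 0.51913 / 0.37842 ≈ 1.3718
Ratio ≈ 1.37:1


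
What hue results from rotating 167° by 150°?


New hue = (H + rotation) mod 360
New hue = (167 + 150) mod 360
= 317 mod 360
= 317°


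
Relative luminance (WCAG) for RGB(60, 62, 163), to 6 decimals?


Linearize each channel (sRGB transfer function): c = v/255; c_lin = c/12.92 if c ≤ 0.04045, else ((c+0.055)/1.055)^2.4
  R: 60/255 ≈ 0.235294 > 0.04045 → ((0.235294+0.055)/1.055)^2.4 ≈ 0.045186
  G: 62/255 ≈ 0.243137 > 0.04045 → ((0.243137+0.055)/1.055)^2.4 ≈ 0.048172
  B: 163/255 ≈ 0.639216 > 0.04045 → ((0.639216+0.055)/1.055)^2.4 ≈ 0.366253
R_lin = 0.045186, G_lin = 0.048172, B_lin = 0.366253
L = 0.2126×R + 0.7152×G + 0.0722×B
L = 0.2126×0.045186 + 0.7152×0.048172 + 0.0722×0.366253
L ≈ 0.070503


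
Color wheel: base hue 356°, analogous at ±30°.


Base hue: 356°
Left analog: (356 - 30) mod 360 = 326°
Right analog: (356 + 30) mod 360 = 26°
Analogous hues = 326° and 26°


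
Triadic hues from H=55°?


Triadic: equally spaced at 120° intervals
H1 = 55°
H2 = (55 + 120) mod 360 = 175°
H3 = (55 + 240) mod 360 = 295°
Triadic = 55°, 175°, 295°


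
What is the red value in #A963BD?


Color: #A963BD
R = A9 = 169
G = 63 = 99
B = BD = 189
Red = 169


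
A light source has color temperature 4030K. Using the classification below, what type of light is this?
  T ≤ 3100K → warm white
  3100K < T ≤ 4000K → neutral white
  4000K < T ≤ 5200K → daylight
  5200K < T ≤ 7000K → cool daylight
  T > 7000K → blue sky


Temperature: 4030K
4000K < 4030K ≤ 5200K → daylight
Classification: daylight


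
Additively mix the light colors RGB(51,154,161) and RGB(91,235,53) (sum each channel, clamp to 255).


Additive: each channel = min(255, C₁+C₂)
R: 51+91 = 142 → 142
G: 154+235 = 389 → 255
B: 161+53 = 214 → 214
= RGB(142, 255, 214)


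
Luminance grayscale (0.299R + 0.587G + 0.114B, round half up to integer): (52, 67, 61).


Gray = 0.299×R + 0.587×G + 0.114×B
Gray = 0.299×52 + 0.587×67 + 0.114×61
Gray = 15.548 + 39.329 + 6.954
Gray = 61.831 → round half up → 62
Gray = 62


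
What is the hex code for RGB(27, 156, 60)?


R = 27 → 1B (hex)
G = 156 → 9C (hex)
B = 60 → 3C (hex)
Hex = #1B9C3C


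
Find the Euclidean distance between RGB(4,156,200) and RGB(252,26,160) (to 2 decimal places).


d = √[(R₁-R₂)² + (G₁-G₂)² + (B₁-B₂)²]
d = √[(4-252)² + (156-26)² + (200-160)²]
d = √[61504 + 16900 + 1600]
d = √80004
d ≈ 282.85


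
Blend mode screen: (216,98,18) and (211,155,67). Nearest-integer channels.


Screen: C = 255 - (255-A)×(255-B)/255, rounded to nearest integer
R: 255 - (255-216)×(255-211)/255 = 255 - 1716/255 ≈ 255 - 6.729 = 248.271 → 248
G: 255 - (255-98)×(255-155)/255 = 255 - 15700/255 ≈ 255 - 61.569 = 193.431 → 193
B: 255 - (255-18)×(255-67)/255 = 255 - 44556/255 ≈ 255 - 174.729 = 80.271 → 80
= RGB(248, 193, 80)


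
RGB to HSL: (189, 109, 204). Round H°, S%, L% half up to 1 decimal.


Normalize: R'=189/255≈0.7412, G'=109/255≈0.4275, B'=204/255≈0.8000
Max=204/255, Min=109/255, Δ=Max-Min=95/255
L = (Max+Min)/2 = (204+109)/510 = 313/510 = 0.61372… → L = 61.4%
L > 0.5 → S = Δ/(2-Max-Min) = 95/(510-204-109) = 95/197 = 0.48223… → S = 48.2%
(the 1/255 factors cancel in S and H, so raw channel differences can be used)
Max is B' → H = 60 × ((R-G)/Δ + 4) = 60 × ((189-109)/95 + 4)
  80/95 + 4 = 0.8421… + 4 = 4.8421…
  H = 60 × 4.8421… = 290.526…° → H = 290.5°
= HSL(290.5°, 48.2%, 61.4%)


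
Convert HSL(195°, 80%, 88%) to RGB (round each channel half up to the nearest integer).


H=195°, S=0.80, L=0.88
C = (1-|2L-1|)×S = (1-|0.76|)×0.80 = 0.192
H' = H/60 = 195/60 ≈ 3.2500; X = C×(1-|H' mod 2 - 1|) = 0.144
m = L - C/2 = 0.88 - 0.096 = 0.784
Sector ⌊H'⌋ = 3 → (R',G',B') = (0.0, 0.144, 0.192)
RGB = ((R'+m)×255, (G'+m)×255, (B'+m)×255) = (199.92, 236.64, 248.88)
Round half up → RGB(200, 237, 249)


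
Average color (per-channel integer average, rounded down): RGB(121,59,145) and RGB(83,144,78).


Midpoint: each channel = ⌊(C₁+C₂)/2⌋
R: ⌊(121+83)/2⌋ = 102
G: ⌊(59+144)/2⌋ = 101
B: ⌊(145+78)/2⌋ = 111
= RGB(102, 101, 111)


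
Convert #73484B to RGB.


73 → 115 (R)
48 → 72 (G)
4B → 75 (B)
= RGB(115, 72, 75)


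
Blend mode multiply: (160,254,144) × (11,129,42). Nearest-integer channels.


Multiply: C = A×B/255, rounded to nearest integer
R: 160×11/255 = 1760/255 ≈ 6.902 → 7
G: 254×129/255 = 32766/255 ≈ 128.494 → 128
B: 144×42/255 = 6048/255 ≈ 23.718 → 24
= RGB(7, 128, 24)


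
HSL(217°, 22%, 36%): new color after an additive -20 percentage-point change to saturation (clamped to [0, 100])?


Original S = 22%
Adjustment = -20 percentage points
New S = 22 + (-20) = 2
Clamp to [0, 100] → 2
= HSL(217°, 2%, 36%)


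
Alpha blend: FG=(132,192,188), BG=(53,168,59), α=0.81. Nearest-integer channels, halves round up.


C = α×F + (1-α)×B, with 1-α = 0.19
R: 0.81×132 + 0.19×53 = 106.92 + 10.07 = 116.99 → 117
G: 0.81×192 + 0.19×168 = 155.52 + 31.92 = 187.44 → 187
B: 0.81×188 + 0.19×59 = 152.28 + 11.21 = 163.49 → 163
= RGB(117, 187, 163)


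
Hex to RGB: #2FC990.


2F → 47 (R)
C9 → 201 (G)
90 → 144 (B)
= RGB(47, 201, 144)


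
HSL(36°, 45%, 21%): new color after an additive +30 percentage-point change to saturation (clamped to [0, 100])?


Original S = 45%
Adjustment = +30 percentage points
New S = 45 + (30) = 75
Clamp to [0, 100] → 75
= HSL(36°, 75%, 21%)


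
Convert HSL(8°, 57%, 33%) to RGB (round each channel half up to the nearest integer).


H=8°, S=0.57, L=0.33
C = (1-|2L-1|)×S = (1-|-0.34|)×0.57 = 0.3762
H' = H/60 = 8/60 ≈ 0.1333; X = C×(1-|H' mod 2 - 1|) = 0.05016
m = L - C/2 = 0.33 - 0.1881 = 0.1419
Sector ⌊H'⌋ = 0 → (R',G',B') = (0.3762, 0.05016, 0.0)
RGB = ((R'+m)×255, (G'+m)×255, (B'+m)×255) = (132.1155, 48.9753, 36.1845)
Round half up → RGB(132, 49, 36)


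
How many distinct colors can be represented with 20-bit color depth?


Colors = 2^bits = 2^20
= 1,048,576 colors


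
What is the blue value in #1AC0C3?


Color: #1AC0C3
R = 1A = 26
G = C0 = 192
B = C3 = 195
Blue = 195


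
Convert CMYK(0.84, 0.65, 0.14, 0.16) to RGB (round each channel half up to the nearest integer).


R = 255 × (1-C) × (1-K) = 255 × 0.16 × 0.84 = 34.272 → 34
G = 255 × (1-M) × (1-K) = 255 × 0.35 × 0.84 = 74.97 → 75
B = 255 × (1-Y) × (1-K) = 255 × 0.86 × 0.84 = 184.212 → 184
= RGB(34, 75, 184)


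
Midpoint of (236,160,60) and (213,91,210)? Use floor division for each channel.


Midpoint: each channel = ⌊(C₁+C₂)/2⌋
R: ⌊(236+213)/2⌋ = 224
G: ⌊(160+91)/2⌋ = 125
B: ⌊(60+210)/2⌋ = 135
= RGB(224, 125, 135)


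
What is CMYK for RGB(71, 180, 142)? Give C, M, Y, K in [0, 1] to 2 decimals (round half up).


R'=71/255≈0.2784, G'=180/255≈0.7059, B'=142/255≈0.5569
K = 1 - max(R',G',B') = 1 - 180/255 = 75/255 = 0.29411… → 0.29
(1-R'-K)/(1-K) simplifies to (max-R)/max with max = 180:
C = (180-71)/180 = 109/180 = 0.60555… → 0.61
M = (180-180)/180 = 0/180 = 0 → 0.00
Y = (180-142)/180 = 38/180 = 0.21111… → 0.21
= CMYK(0.61, 0.00, 0.21, 0.29)


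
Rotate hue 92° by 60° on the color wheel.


New hue = (H + rotation) mod 360
New hue = (92 + 60) mod 360
= 152 mod 360
= 152°


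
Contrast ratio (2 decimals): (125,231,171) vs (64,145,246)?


Linearize each sRGB channel c=v/255: c/12.92 if c ≤ 0.04045 else ((c+0.055)/1.055)^2.4
L = 0.2126×R_lin + 0.7152×G_lin + 0.0722×B_lin
Color 1 (125,231,171):
  R=125: 125/255≈0.4902 > 0.04045 → ((0.4902+0.055)/1.055)^2.4 ≈ 0.20508
  G=231: 231/255≈0.9059 > 0.04045 → ((0.9059+0.055)/1.055)^2.4 ≈ 0.79910
  B=171: 171/255≈0.6706 > 0.04045 → ((0.6706+0.055)/1.055)^2.4 ≈ 0.40724
  L1 = 0.2126×0.20508 + 0.7152×0.79910 + 0.0722×0.40724 ≈ 0.64452
Color 2 (64,145,246):
  R=64: 64/255≈0.2510 > 0.04045 → ((0.2510+0.055)/1.055)^2.4 ≈ 0.05127
  G=145: 145/255≈0.5686 > 0.04045 → ((0.5686+0.055)/1.055)^2.4 ≈ 0.28315
  B=246: 246/255≈0.9647 > 0.04045 → ((0.9647+0.055)/1.055)^2.4 ≈ 0.92158
  L2 = 0.2126×0.05127 + 0.7152×0.28315 + 0.0722×0.92158 ≈ 0.27995
Lighter = 0.64452, Darker = 0.27995
Ratio = (L_lighter + 0.05) / (L_darker + 0.05)
Ratio = (0.64452 + 0.05) / (0.27995 + 0.05) = 0.69452 / 0.32995 ≈ 2.1050
Ratio ≈ 2.10:1


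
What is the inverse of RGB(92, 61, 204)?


Invert: (255-R, 255-G, 255-B)
R: 255-92 = 163
G: 255-61 = 194
B: 255-204 = 51
= RGB(163, 194, 51)


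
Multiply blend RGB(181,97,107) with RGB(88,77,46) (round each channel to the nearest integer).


Multiply: C = A×B/255, rounded to nearest integer
R: 181×88/255 = 15928/255 ≈ 62.463 → 62
G: 97×77/255 = 7469/255 ≈ 29.290 → 29
B: 107×46/255 = 4922/255 ≈ 19.302 → 19
= RGB(62, 29, 19)


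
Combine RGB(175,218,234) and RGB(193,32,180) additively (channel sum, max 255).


Additive: each channel = min(255, C₁+C₂)
R: 175+193 = 368 → 255
G: 218+32 = 250 → 250
B: 234+180 = 414 → 255
= RGB(255, 250, 255)


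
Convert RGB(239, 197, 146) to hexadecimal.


R = 239 → EF (hex)
G = 197 → C5 (hex)
B = 146 → 92 (hex)
Hex = #EFC592


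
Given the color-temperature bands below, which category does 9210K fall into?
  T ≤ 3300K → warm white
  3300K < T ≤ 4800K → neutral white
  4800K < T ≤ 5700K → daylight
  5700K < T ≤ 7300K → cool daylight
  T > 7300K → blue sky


Temperature: 9210K
9210K > 7300K → blue sky
Classification: blue sky


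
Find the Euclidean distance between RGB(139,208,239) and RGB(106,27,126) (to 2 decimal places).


d = √[(R₁-R₂)² + (G₁-G₂)² + (B₁-B₂)²]
d = √[(139-106)² + (208-27)² + (239-126)²]
d = √[1089 + 32761 + 12769]
d = √46619
d ≈ 215.91


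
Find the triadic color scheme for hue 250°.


Triadic: equally spaced at 120° intervals
H1 = 250°
H2 = (250 + 120) mod 360 = 10°
H3 = (250 + 240) mod 360 = 130°
Triadic = 250°, 10°, 130°


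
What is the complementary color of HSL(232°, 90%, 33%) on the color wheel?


Complement = opposite side of color wheel = hue + 180°
H' = (232 + 180) mod 360 = 52°
S and L unchanged.
= HSL(52°, 90%, 33%)


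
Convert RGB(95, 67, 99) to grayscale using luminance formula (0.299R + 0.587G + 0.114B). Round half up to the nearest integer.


Gray = 0.299×R + 0.587×G + 0.114×B
Gray = 0.299×95 + 0.587×67 + 0.114×99
Gray = 28.405 + 39.329 + 11.286
Gray = 79.020 → round half up → 79
Gray = 79


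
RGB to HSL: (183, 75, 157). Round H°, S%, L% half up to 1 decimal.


Normalize: R'=183/255≈0.7176, G'=75/255≈0.2941, B'=157/255≈0.6157
Max=183/255, Min=75/255, Δ=Max-Min=108/255
L = (Max+Min)/2 = (183+75)/510 = 258/510 = 0.50588… → L = 50.6%
L > 0.5 → S = Δ/(2-Max-Min) = 108/(510-183-75) = 108/252 = 0.42857… → S = 42.9%
(the 1/255 factors cancel in S and H, so raw channel differences can be used)
Max is R' → H = 60 × (((G-B)/Δ) mod 6) = 60 × (((75-157)/108) mod 6)
  (-82)/108 = -0.7592…; negative, so add 6 → 5.2407…
  H = 60 × 5.2407… = 314.444…° → H = 314.4°
= HSL(314.4°, 42.9%, 50.6%)


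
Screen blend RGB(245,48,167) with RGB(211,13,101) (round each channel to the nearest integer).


Screen: C = 255 - (255-A)×(255-B)/255, rounded to nearest integer
R: 255 - (255-245)×(255-211)/255 = 255 - 440/255 ≈ 255 - 1.725 = 253.275 → 253
G: 255 - (255-48)×(255-13)/255 = 255 - 50094/255 ≈ 255 - 196.447 = 58.553 → 59
B: 255 - (255-167)×(255-101)/255 = 255 - 13552/255 ≈ 255 - 53.145 = 201.855 → 202
= RGB(253, 59, 202)


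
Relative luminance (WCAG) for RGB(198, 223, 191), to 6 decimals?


Linearize each channel (sRGB transfer function): c = v/255; c_lin = c/12.92 if c ≤ 0.04045, else ((c+0.055)/1.055)^2.4
  R: 198/255 ≈ 0.776471 > 0.04045 → ((0.776471+0.055)/1.055)^2.4 ≈ 0.564712
  G: 223/255 ≈ 0.874510 > 0.04045 → ((0.874510+0.055)/1.055)^2.4 ≈ 0.737910
  B: 191/255 ≈ 0.749020 > 0.04045 → ((0.749020+0.055)/1.055)^2.4 ≈ 0.520996
R_lin = 0.564712, G_lin = 0.737910, B_lin = 0.520996
L = 0.2126×R + 0.7152×G + 0.0722×B
L = 0.2126×0.564712 + 0.7152×0.737910 + 0.0722×0.520996
L ≈ 0.685427


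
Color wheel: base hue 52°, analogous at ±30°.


Base hue: 52°
Left analog: (52 - 30) mod 360 = 22°
Right analog: (52 + 30) mod 360 = 82°
Analogous hues = 22° and 82°


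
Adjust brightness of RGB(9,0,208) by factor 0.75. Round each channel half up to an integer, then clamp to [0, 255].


Multiply each channel by 0.75, round half up, clamp to [0, 255]
R: 9×0.75 = 6.75 → round → 7
G: 0×0.75 = 0
B: 208×0.75 = 156
= RGB(7, 0, 156)


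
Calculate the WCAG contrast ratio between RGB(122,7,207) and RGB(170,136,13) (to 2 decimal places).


Linearize each sRGB channel c=v/255: c/12.92 if c ≤ 0.04045 else ((c+0.055)/1.055)^2.4
L = 0.2126×R_lin + 0.7152×G_lin + 0.0722×B_lin
Color 1 (122,7,207):
  R=122: 122/255≈0.4784 > 0.04045 → ((0.4784+0.055)/1.055)^2.4 ≈ 0.19462
  G=7: 7/255≈0.0275 ≤ 0.04045 → 0.0275/12.92 ≈ 0.00212
  B=207: 207/255≈0.8118 > 0.04045 → ((0.8118+0.055)/1.055)^2.4 ≈ 0.62396
  L1 = 0.2126×0.19462 + 0.7152×0.00212 + 0.0722×0.62396 ≈ 0.08795
Color 2 (170,136,13):
  R=170: 170/255≈0.6667 > 0.04045 → ((0.6667+0.055)/1.055)^2.4 ≈ 0.40198
  G=136: 136/255≈0.5333 > 0.04045 → ((0.5333+0.055)/1.055)^2.4 ≈ 0.24620
  B=13: 13/255≈0.0510 > 0.04045 → ((0.0510+0.055)/1.055)^2.4 ≈ 0.00402
  L2 = 0.2126×0.40198 + 0.7152×0.24620 + 0.0722×0.00402 ≈ 0.26183
Lighter = 0.26183, Darker = 0.08795
Ratio = (L_lighter + 0.05) / (L_darker + 0.05)
Ratio = (0.26183 + 0.05) / (0.08795 + 0.05) = 0.31183 / 0.13795 ≈ 2.2606
Ratio ≈ 2.26:1


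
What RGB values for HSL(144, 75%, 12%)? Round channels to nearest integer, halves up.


H=144°, S=0.75, L=0.12
C = (1-|2L-1|)×S = (1-|-0.76|)×0.75 = 0.18
H' = H/60 = 144/60 ≈ 2.4000; X = C×(1-|H' mod 2 - 1|) = 0.072
m = L - C/2 = 0.12 - 0.09 = 0.03
Sector ⌊H'⌋ = 2 → (R',G',B') = (0.0, 0.18, 0.072)
RGB = ((R'+m)×255, (G'+m)×255, (B'+m)×255) = (7.65, 53.55, 26.01)
Round half up → RGB(8, 54, 26)


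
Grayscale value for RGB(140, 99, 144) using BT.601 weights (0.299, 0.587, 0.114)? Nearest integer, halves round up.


Gray = 0.299×R + 0.587×G + 0.114×B
Gray = 0.299×140 + 0.587×99 + 0.114×144
Gray = 41.860 + 58.113 + 16.416
Gray = 116.389 → round half up → 116
Gray = 116


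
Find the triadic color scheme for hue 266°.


Triadic: equally spaced at 120° intervals
H1 = 266°
H2 = (266 + 120) mod 360 = 26°
H3 = (266 + 240) mod 360 = 146°
Triadic = 266°, 26°, 146°


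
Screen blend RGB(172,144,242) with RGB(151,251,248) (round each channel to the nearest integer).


Screen: C = 255 - (255-A)×(255-B)/255, rounded to nearest integer
R: 255 - (255-172)×(255-151)/255 = 255 - 8632/255 ≈ 255 - 33.851 = 221.149 → 221
G: 255 - (255-144)×(255-251)/255 = 255 - 444/255 ≈ 255 - 1.741 = 253.259 → 253
B: 255 - (255-242)×(255-248)/255 = 255 - 91/255 ≈ 255 - 0.357 = 254.643 → 255
= RGB(221, 253, 255)


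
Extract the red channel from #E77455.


Color: #E77455
R = E7 = 231
G = 74 = 116
B = 55 = 85
Red = 231


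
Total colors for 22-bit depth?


Colors = 2^bits = 2^22
= 4,194,304 colors


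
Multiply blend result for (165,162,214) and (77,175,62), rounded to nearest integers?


Multiply: C = A×B/255, rounded to nearest integer
R: 165×77/255 = 12705/255 ≈ 49.824 → 50
G: 162×175/255 = 28350/255 ≈ 111.176 → 111
B: 214×62/255 = 13268/255 ≈ 52.031 → 52
= RGB(50, 111, 52)


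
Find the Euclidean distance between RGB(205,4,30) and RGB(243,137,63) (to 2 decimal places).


d = √[(R₁-R₂)² + (G₁-G₂)² + (B₁-B₂)²]
d = √[(205-243)² + (4-137)² + (30-63)²]
d = √[1444 + 17689 + 1089]
d = √20222
d ≈ 142.20


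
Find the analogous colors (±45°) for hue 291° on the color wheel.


Base hue: 291°
Left analog: (291 - 45) mod 360 = 246°
Right analog: (291 + 45) mod 360 = 336°
Analogous hues = 246° and 336°


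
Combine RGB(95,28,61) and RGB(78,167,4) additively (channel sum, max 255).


Additive: each channel = min(255, C₁+C₂)
R: 95+78 = 173 → 173
G: 28+167 = 195 → 195
B: 61+4 = 65 → 65
= RGB(173, 195, 65)


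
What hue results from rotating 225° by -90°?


New hue = (H + rotation) mod 360
New hue = (225 -90) mod 360
= 135 mod 360
= 135°


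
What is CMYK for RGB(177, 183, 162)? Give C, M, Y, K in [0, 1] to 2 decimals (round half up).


R'=177/255≈0.6941, G'=183/255≈0.7176, B'=162/255≈0.6353
K = 1 - max(R',G',B') = 1 - 183/255 = 72/255 = 0.28235… → 0.28
(1-R'-K)/(1-K) simplifies to (max-R)/max with max = 183:
C = (183-177)/183 = 6/183 = 0.03278… → 0.03
M = (183-183)/183 = 0/183 = 0 → 0.00
Y = (183-162)/183 = 21/183 = 0.11475… → 0.11
= CMYK(0.03, 0.00, 0.11, 0.28)


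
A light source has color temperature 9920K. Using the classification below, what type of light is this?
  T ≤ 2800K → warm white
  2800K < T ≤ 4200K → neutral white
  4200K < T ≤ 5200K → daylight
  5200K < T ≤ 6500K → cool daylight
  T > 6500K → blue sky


Temperature: 9920K
9920K > 6500K → blue sky
Classification: blue sky


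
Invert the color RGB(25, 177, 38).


Invert: (255-R, 255-G, 255-B)
R: 255-25 = 230
G: 255-177 = 78
B: 255-38 = 217
= RGB(230, 78, 217)


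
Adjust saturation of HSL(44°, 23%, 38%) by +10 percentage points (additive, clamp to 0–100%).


Original S = 23%
Adjustment = +10 percentage points
New S = 23 + (10) = 33
Clamp to [0, 100] → 33
= HSL(44°, 33%, 38%)


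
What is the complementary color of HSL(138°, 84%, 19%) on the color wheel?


Complement = opposite side of color wheel = hue + 180°
H' = (138 + 180) mod 360 = 318°
S and L unchanged.
= HSL(318°, 84%, 19%)


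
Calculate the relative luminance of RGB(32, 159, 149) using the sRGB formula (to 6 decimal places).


Linearize each channel (sRGB transfer function): c = v/255; c_lin = c/12.92 if c ≤ 0.04045, else ((c+0.055)/1.055)^2.4
  R: 32/255 ≈ 0.125490 > 0.04045 → ((0.125490+0.055)/1.055)^2.4 ≈ 0.014444
  G: 159/255 ≈ 0.623529 > 0.04045 → ((0.623529+0.055)/1.055)^2.4 ≈ 0.346704
  B: 149/255 ≈ 0.584314 > 0.04045 → ((0.584314+0.055)/1.055)^2.4 ≈ 0.300544
R_lin = 0.014444, G_lin = 0.346704, B_lin = 0.300544
L = 0.2126×R + 0.7152×G + 0.0722×B
L = 0.2126×0.014444 + 0.7152×0.346704 + 0.0722×0.300544
L ≈ 0.272733


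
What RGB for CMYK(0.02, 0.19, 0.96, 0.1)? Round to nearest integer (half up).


R = 255 × (1-C) × (1-K) = 255 × 0.98 × 0.90 = 224.91 → 225
G = 255 × (1-M) × (1-K) = 255 × 0.81 × 0.90 = 185.895 → 186
B = 255 × (1-Y) × (1-K) = 255 × 0.04 × 0.90 = 9.18 → 9
= RGB(225, 186, 9)


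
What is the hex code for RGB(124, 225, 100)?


R = 124 → 7C (hex)
G = 225 → E1 (hex)
B = 100 → 64 (hex)
Hex = #7CE164


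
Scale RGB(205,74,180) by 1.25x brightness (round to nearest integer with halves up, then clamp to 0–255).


Multiply each channel by 1.25, round half up, clamp to [0, 255]
R: 205×1.25 = 256.25 → round → 256 → clamp → 255
G: 74×1.25 = 92.5 → round → 93
B: 180×1.25 = 225
= RGB(255, 93, 225)


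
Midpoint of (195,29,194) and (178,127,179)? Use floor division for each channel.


Midpoint: each channel = ⌊(C₁+C₂)/2⌋
R: ⌊(195+178)/2⌋ = 186
G: ⌊(29+127)/2⌋ = 78
B: ⌊(194+179)/2⌋ = 186
= RGB(186, 78, 186)


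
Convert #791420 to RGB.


79 → 121 (R)
14 → 20 (G)
20 → 32 (B)
= RGB(121, 20, 32)


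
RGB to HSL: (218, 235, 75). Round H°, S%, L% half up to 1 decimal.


Normalize: R'=218/255≈0.8549, G'=235/255≈0.9216, B'=75/255≈0.2941
Max=235/255, Min=75/255, Δ=Max-Min=160/255
L = (Max+Min)/2 = (235+75)/510 = 310/510 = 0.60784… → L = 60.8%
L > 0.5 → S = Δ/(2-Max-Min) = 160/(510-235-75) = 160/200 = 0.8 → S = 80.0%
(the 1/255 factors cancel in S and H, so raw channel differences can be used)
Max is G' → H = 60 × ((B-R)/Δ + 2) = 60 × ((75-218)/160 + 2)
  -143/160 + 2 = -0.8937… + 2 = 1.1062…
  H = 60 × 1.1062… = 66.375° → H = 66.4°
= HSL(66.4°, 80.0%, 60.8%)


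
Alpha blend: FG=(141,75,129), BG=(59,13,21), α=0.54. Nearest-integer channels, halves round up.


C = α×F + (1-α)×B, with 1-α = 0.46
R: 0.54×141 + 0.46×59 = 76.14 + 27.14 = 103.28 → 103
G: 0.54×75 + 0.46×13 = 40.50 + 5.98 = 46.48 → 46
B: 0.54×129 + 0.46×21 = 69.66 + 9.66 = 79.32 → 79
= RGB(103, 46, 79)


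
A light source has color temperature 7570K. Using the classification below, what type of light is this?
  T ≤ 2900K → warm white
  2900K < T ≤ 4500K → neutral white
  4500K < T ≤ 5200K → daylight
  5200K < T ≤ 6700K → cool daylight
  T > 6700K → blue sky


Temperature: 7570K
7570K > 6700K → blue sky
Classification: blue sky


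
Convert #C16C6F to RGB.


C1 → 193 (R)
6C → 108 (G)
6F → 111 (B)
= RGB(193, 108, 111)


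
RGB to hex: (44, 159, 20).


R = 44 → 2C (hex)
G = 159 → 9F (hex)
B = 20 → 14 (hex)
Hex = #2C9F14


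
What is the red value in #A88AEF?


Color: #A88AEF
R = A8 = 168
G = 8A = 138
B = EF = 239
Red = 168


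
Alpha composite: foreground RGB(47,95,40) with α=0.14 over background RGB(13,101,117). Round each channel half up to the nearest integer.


C = α×F + (1-α)×B, with 1-α = 0.86
R: 0.14×47 + 0.86×13 = 6.58 + 11.18 = 17.76 → 18
G: 0.14×95 + 0.86×101 = 13.30 + 86.86 = 100.16 → 100
B: 0.14×40 + 0.86×117 = 5.60 + 100.62 = 106.22 → 106
= RGB(18, 100, 106)


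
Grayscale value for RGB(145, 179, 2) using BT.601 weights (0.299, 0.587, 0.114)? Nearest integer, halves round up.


Gray = 0.299×R + 0.587×G + 0.114×B
Gray = 0.299×145 + 0.587×179 + 0.114×2
Gray = 43.355 + 105.073 + 0.228
Gray = 148.656 → round half up → 149
Gray = 149


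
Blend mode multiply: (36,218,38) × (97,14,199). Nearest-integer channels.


Multiply: C = A×B/255, rounded to nearest integer
R: 36×97/255 = 3492/255 ≈ 13.694 → 14
G: 218×14/255 = 3052/255 ≈ 11.969 → 12
B: 38×199/255 = 7562/255 ≈ 29.655 → 30
= RGB(14, 12, 30)


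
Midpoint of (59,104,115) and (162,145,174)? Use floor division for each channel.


Midpoint: each channel = ⌊(C₁+C₂)/2⌋
R: ⌊(59+162)/2⌋ = 110
G: ⌊(104+145)/2⌋ = 124
B: ⌊(115+174)/2⌋ = 144
= RGB(110, 124, 144)


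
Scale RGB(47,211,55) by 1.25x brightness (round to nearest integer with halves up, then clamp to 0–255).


Multiply each channel by 1.25, round half up, clamp to [0, 255]
R: 47×1.25 = 58.75 → round → 59
G: 211×1.25 = 263.75 → round → 264 → clamp → 255
B: 55×1.25 = 68.75 → round → 69
= RGB(59, 255, 69)


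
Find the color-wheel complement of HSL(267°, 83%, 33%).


Complement = opposite side of color wheel = hue + 180°
H' = (267 + 180) mod 360 = 87°
S and L unchanged.
= HSL(87°, 83%, 33%)


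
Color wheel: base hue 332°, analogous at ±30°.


Base hue: 332°
Left analog: (332 - 30) mod 360 = 302°
Right analog: (332 + 30) mod 360 = 2°
Analogous hues = 302° and 2°


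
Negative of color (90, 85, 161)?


Invert: (255-R, 255-G, 255-B)
R: 255-90 = 165
G: 255-85 = 170
B: 255-161 = 94
= RGB(165, 170, 94)


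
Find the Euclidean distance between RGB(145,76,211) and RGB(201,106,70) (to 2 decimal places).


d = √[(R₁-R₂)² + (G₁-G₂)² + (B₁-B₂)²]
d = √[(145-201)² + (76-106)² + (211-70)²]
d = √[3136 + 900 + 19881]
d = √23917
d ≈ 154.65


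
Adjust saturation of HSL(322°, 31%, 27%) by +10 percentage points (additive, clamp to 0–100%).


Original S = 31%
Adjustment = +10 percentage points
New S = 31 + (10) = 41
Clamp to [0, 100] → 41
= HSL(322°, 41%, 27%)


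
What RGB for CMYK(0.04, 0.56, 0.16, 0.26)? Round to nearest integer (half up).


R = 255 × (1-C) × (1-K) = 255 × 0.96 × 0.74 = 181.152 → 181
G = 255 × (1-M) × (1-K) = 255 × 0.44 × 0.74 = 83.028 → 83
B = 255 × (1-Y) × (1-K) = 255 × 0.84 × 0.74 = 158.508 → 159
= RGB(181, 83, 159)


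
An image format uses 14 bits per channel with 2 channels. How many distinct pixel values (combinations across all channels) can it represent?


Total bits = 14 bits/channel × 2 channels = 28 bits
Distinct pixel values = 2^28
= 268,435,456 pixel values


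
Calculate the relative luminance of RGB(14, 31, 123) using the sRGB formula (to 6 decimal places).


Linearize each channel (sRGB transfer function): c = v/255; c_lin = c/12.92 if c ≤ 0.04045, else ((c+0.055)/1.055)^2.4
  R: 14/255 ≈ 0.054902 > 0.04045 → ((0.054902+0.055)/1.055)^2.4 ≈ 0.004391
  G: 31/255 ≈ 0.121569 > 0.04045 → ((0.121569+0.055)/1.055)^2.4 ≈ 0.013702
  B: 123/255 ≈ 0.482353 > 0.04045 → ((0.482353+0.055)/1.055)^2.4 ≈ 0.198069
R_lin = 0.004391, G_lin = 0.013702, B_lin = 0.198069
L = 0.2126×R + 0.7152×G + 0.0722×B
L = 0.2126×0.004391 + 0.7152×0.013702 + 0.0722×0.198069
L ≈ 0.025034


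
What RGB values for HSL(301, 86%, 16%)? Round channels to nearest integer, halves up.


H=301°, S=0.86, L=0.16
C = (1-|2L-1|)×S = (1-|-0.68|)×0.86 = 0.2752
H' = H/60 = 301/60 ≈ 5.0167; X = C×(1-|H' mod 2 - 1|) ≈ 0.2706
m = L - C/2 = 0.16 - 0.1376 = 0.0224
Sector ⌊H'⌋ = 5 → (R',G',B') = (0.2752, 0.0, ≈0.2706)
RGB = ((R'+m)×255, (G'+m)×255, (B'+m)×255) = (75.888, 5.712, 74.7184)
Round half up → RGB(76, 6, 75)


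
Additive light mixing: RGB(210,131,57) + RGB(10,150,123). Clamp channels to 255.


Additive: each channel = min(255, C₁+C₂)
R: 210+10 = 220 → 220
G: 131+150 = 281 → 255
B: 57+123 = 180 → 180
= RGB(220, 255, 180)


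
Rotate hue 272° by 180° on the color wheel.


New hue = (H + rotation) mod 360
New hue = (272 + 180) mod 360
= 452 mod 360
= 92°


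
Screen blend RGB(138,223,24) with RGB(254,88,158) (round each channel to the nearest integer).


Screen: C = 255 - (255-A)×(255-B)/255, rounded to nearest integer
R: 255 - (255-138)×(255-254)/255 = 255 - 117/255 ≈ 255 - 0.459 = 254.541 → 255
G: 255 - (255-223)×(255-88)/255 = 255 - 5344/255 ≈ 255 - 20.957 = 234.043 → 234
B: 255 - (255-24)×(255-158)/255 = 255 - 22407/255 ≈ 255 - 87.871 = 167.129 → 167
= RGB(255, 234, 167)


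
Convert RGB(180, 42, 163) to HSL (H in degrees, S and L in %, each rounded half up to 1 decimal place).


Normalize: R'=180/255≈0.7059, G'=42/255≈0.1647, B'=163/255≈0.6392
Max=180/255, Min=42/255, Δ=Max-Min=138/255
L = (Max+Min)/2 = (180+42)/510 = 222/510 = 0.43529… → L = 43.5%
L ≤ 0.5 → S = Δ/(Max+Min) = 138/(180+42) = 138/222 = 0.62162… → S = 62.2%
(the 1/255 factors cancel in S and H, so raw channel differences can be used)
Max is R' → H = 60 × (((G-B)/Δ) mod 6) = 60 × (((42-163)/138) mod 6)
  (-121)/138 = -0.8768…; negative, so add 6 → 5.1231…
  H = 60 × 5.1231… = 307.391…° → H = 307.4°
= HSL(307.4°, 62.2%, 43.5%)


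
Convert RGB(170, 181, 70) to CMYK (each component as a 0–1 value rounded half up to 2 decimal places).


R'=170/255≈0.6667, G'=181/255≈0.7098, B'=70/255≈0.2745
K = 1 - max(R',G',B') = 1 - 181/255 = 74/255 = 0.29019… → 0.29
(1-R'-K)/(1-K) simplifies to (max-R)/max with max = 181:
C = (181-170)/181 = 11/181 = 0.06077… → 0.06
M = (181-181)/181 = 0/181 = 0 → 0.00
Y = (181-70)/181 = 111/181 = 0.61325… → 0.61
= CMYK(0.06, 0.00, 0.61, 0.29)


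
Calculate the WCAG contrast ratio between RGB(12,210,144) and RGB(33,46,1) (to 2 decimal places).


Linearize each sRGB channel c=v/255: c/12.92 if c ≤ 0.04045 else ((c+0.055)/1.055)^2.4
L = 0.2126×R_lin + 0.7152×G_lin + 0.0722×B_lin
Color 1 (12,210,144):
  R=12: 12/255≈0.0471 > 0.04045 → ((0.0471+0.055)/1.055)^2.4 ≈ 0.00368
  G=210: 210/255≈0.8235 > 0.04045 → ((0.8235+0.055)/1.055)^2.4 ≈ 0.64448
  B=144: 144/255≈0.5647 > 0.04045 → ((0.5647+0.055)/1.055)^2.4 ≈ 0.27889
  L1 = 0.2126×0.00368 + 0.7152×0.64448 + 0.0722×0.27889 ≈ 0.48185
Color 2 (33,46,1):
  R=33: 33/255≈0.1294 > 0.04045 → ((0.1294+0.055)/1.055)^2.4 ≈ 0.01521
  G=46: 46/255≈0.1804 > 0.04045 → ((0.1804+0.055)/1.055)^2.4 ≈ 0.02732
  B=1: 1/255≈0.0039 ≤ 0.04045 → 0.0039/12.92 ≈ 0.00030
  L2 = 0.2126×0.01521 + 0.7152×0.02732 + 0.0722×0.00030 ≈ 0.02280
Lighter = 0.48185, Darker = 0.02280
Ratio = (L_lighter + 0.05) / (L_darker + 0.05)
Ratio = (0.48185 + 0.05) / (0.02280 + 0.05) = 0.53185 / 0.07280 ≈ 7.3061
Ratio ≈ 7.31:1


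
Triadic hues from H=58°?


Triadic: equally spaced at 120° intervals
H1 = 58°
H2 = (58 + 120) mod 360 = 178°
H3 = (58 + 240) mod 360 = 298°
Triadic = 58°, 178°, 298°


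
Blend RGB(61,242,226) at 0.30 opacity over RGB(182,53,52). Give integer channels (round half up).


C = α×F + (1-α)×B, with 1-α = 0.70
R: 0.30×61 + 0.70×182 = 18.30 + 127.40 = 145.70 → 146
G: 0.30×242 + 0.70×53 = 72.60 + 37.10 = 109.70 → 110
B: 0.30×226 + 0.70×52 = 67.80 + 36.40 = 104.20 → 104
= RGB(146, 110, 104)


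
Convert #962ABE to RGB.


96 → 150 (R)
2A → 42 (G)
BE → 190 (B)
= RGB(150, 42, 190)


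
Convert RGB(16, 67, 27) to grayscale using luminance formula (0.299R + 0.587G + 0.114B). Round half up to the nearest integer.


Gray = 0.299×R + 0.587×G + 0.114×B
Gray = 0.299×16 + 0.587×67 + 0.114×27
Gray = 4.784 + 39.329 + 3.078
Gray = 47.191 → round half up → 47
Gray = 47


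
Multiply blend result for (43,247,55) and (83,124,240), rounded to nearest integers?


Multiply: C = A×B/255, rounded to nearest integer
R: 43×83/255 = 3569/255 ≈ 13.996 → 14
G: 247×124/255 = 30628/255 ≈ 120.110 → 120
B: 55×240/255 = 13200/255 ≈ 51.765 → 52
= RGB(14, 120, 52)


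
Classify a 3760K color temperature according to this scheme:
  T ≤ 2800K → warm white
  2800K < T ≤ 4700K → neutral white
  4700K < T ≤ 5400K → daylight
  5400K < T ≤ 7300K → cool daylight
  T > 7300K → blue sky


Temperature: 3760K
2800K < 3760K ≤ 4700K → neutral white
Classification: neutral white


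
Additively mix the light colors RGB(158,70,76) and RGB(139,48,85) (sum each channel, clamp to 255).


Additive: each channel = min(255, C₁+C₂)
R: 158+139 = 297 → 255
G: 70+48 = 118 → 118
B: 76+85 = 161 → 161
= RGB(255, 118, 161)


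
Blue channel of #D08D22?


Color: #D08D22
R = D0 = 208
G = 8D = 141
B = 22 = 34
Blue = 34


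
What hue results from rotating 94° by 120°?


New hue = (H + rotation) mod 360
New hue = (94 + 120) mod 360
= 214 mod 360
= 214°


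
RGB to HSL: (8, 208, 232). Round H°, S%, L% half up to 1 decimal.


Normalize: R'=8/255≈0.0314, G'=208/255≈0.8157, B'=232/255≈0.9098
Max=232/255, Min=8/255, Δ=Max-Min=224/255
L = (Max+Min)/2 = (232+8)/510 = 240/510 = 0.47058… → L = 47.1%
L ≤ 0.5 → S = Δ/(Max+Min) = 224/(232+8) = 224/240 = 0.93333… → S = 93.3%
(the 1/255 factors cancel in S and H, so raw channel differences can be used)
Max is B' → H = 60 × ((R-G)/Δ + 4) = 60 × ((8-208)/224 + 4)
  -200/224 + 4 = -0.8928… + 4 = 3.1071…
  H = 60 × 3.1071… = 186.428…° → H = 186.4°
= HSL(186.4°, 93.3%, 47.1%)


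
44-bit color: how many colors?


Colors = 2^bits = 2^44
= 17,592,186,044,416 colors


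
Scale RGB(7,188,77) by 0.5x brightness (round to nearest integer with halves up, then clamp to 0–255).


Multiply each channel by 0.5, round half up, clamp to [0, 255]
R: 7×0.5 = 3.5 → round → 4
G: 188×0.5 = 94
B: 77×0.5 = 38.5 → round → 39
= RGB(4, 94, 39)


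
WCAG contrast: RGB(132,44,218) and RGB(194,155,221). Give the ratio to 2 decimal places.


Linearize each sRGB channel c=v/255: c/12.92 if c ≤ 0.04045 else ((c+0.055)/1.055)^2.4
L = 0.2126×R_lin + 0.7152×G_lin + 0.0722×B_lin
Color 1 (132,44,218):
  R=132: 132/255≈0.5176 > 0.04045 → ((0.5176+0.055)/1.055)^2.4 ≈ 0.23074
  G=44: 44/255≈0.1725 > 0.04045 → ((0.1725+0.055)/1.055)^2.4 ≈ 0.02519
  B=218: 218/255≈0.8549 > 0.04045 → ((0.8549+0.055)/1.055)^2.4 ≈ 0.70110
  L1 = 0.2126×0.23074 + 0.7152×0.02519 + 0.0722×0.70110 ≈ 0.11769
Color 2 (194,155,221):
  R=194: 194/255≈0.7608 > 0.04045 → ((0.7608+0.055)/1.055)^2.4 ≈ 0.53948
  G=155: 155/255≈0.6078 > 0.04045 → ((0.6078+0.055)/1.055)^2.4 ≈ 0.32778
  B=221: 221/255≈0.8667 > 0.04045 → ((0.8667+0.055)/1.055)^2.4 ≈ 0.72306
  L2 = 0.2126×0.53948 + 0.7152×0.32778 + 0.0722×0.72306 ≈ 0.40132
Lighter = 0.40132, Darker = 0.11769
Ratio = (L_lighter + 0.05) / (L_darker + 0.05)
Ratio = (0.40132 + 0.05) / (0.11769 + 0.05) = 0.45132 / 0.16769 ≈ 2.6914
Ratio ≈ 2.69:1


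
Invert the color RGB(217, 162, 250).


Invert: (255-R, 255-G, 255-B)
R: 255-217 = 38
G: 255-162 = 93
B: 255-250 = 5
= RGB(38, 93, 5)


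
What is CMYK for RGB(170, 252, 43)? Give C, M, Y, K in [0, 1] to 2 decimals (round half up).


R'=170/255≈0.6667, G'=252/255≈0.9882, B'=43/255≈0.1686
K = 1 - max(R',G',B') = 1 - 252/255 = 3/255 = 0.01176… → 0.01
(1-R'-K)/(1-K) simplifies to (max-R)/max with max = 252:
C = (252-170)/252 = 82/252 = 0.32539… → 0.33
M = (252-252)/252 = 0/252 = 0 → 0.00
Y = (252-43)/252 = 209/252 = 0.82936… → 0.83
= CMYK(0.33, 0.00, 0.83, 0.01)


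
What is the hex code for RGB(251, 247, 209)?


R = 251 → FB (hex)
G = 247 → F7 (hex)
B = 209 → D1 (hex)
Hex = #FBF7D1


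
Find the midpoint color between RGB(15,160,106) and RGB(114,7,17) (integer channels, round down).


Midpoint: each channel = ⌊(C₁+C₂)/2⌋
R: ⌊(15+114)/2⌋ = 64
G: ⌊(160+7)/2⌋ = 83
B: ⌊(106+17)/2⌋ = 61
= RGB(64, 83, 61)


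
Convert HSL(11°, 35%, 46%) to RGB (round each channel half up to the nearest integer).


H=11°, S=0.35, L=0.46
C = (1-|2L-1|)×S = (1-|-0.08|)×0.35 = 0.322
H' = H/60 = 11/60 ≈ 0.1833; X = C×(1-|H' mod 2 - 1|) ≈ 0.0590
m = L - C/2 = 0.46 - 0.161 = 0.299
Sector ⌊H'⌋ = 0 → (R',G',B') = (0.322, ≈0.0590, 0.0)
RGB = ((R'+m)×255, (G'+m)×255, (B'+m)×255) = (158.355, 91.2985, 76.245)
Round half up → RGB(158, 91, 76)


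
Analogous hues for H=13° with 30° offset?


Base hue: 13°
Left analog: (13 - 30) mod 360 = 343°
Right analog: (13 + 30) mod 360 = 43°
Analogous hues = 343° and 43°


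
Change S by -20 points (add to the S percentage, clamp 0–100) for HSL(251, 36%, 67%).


Original S = 36%
Adjustment = -20 percentage points
New S = 36 + (-20) = 16
Clamp to [0, 100] → 16
= HSL(251°, 16%, 67%)


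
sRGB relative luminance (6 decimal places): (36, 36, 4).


Linearize each channel (sRGB transfer function): c = v/255; c_lin = c/12.92 if c ≤ 0.04045, else ((c+0.055)/1.055)^2.4
  R: 36/255 ≈ 0.141176 > 0.04045 → ((0.141176+0.055)/1.055)^2.4 ≈ 0.017642
  G: 36/255 ≈ 0.141176 > 0.04045 → ((0.141176+0.055)/1.055)^2.4 ≈ 0.017642
  B: 4/255 ≈ 0.015686 ≤ 0.04045 → 0.015686/12.92 ≈ 0.001214
R_lin = 0.017642, G_lin = 0.017642, B_lin = 0.001214
L = 0.2126×R + 0.7152×G + 0.0722×B
L = 0.2126×0.017642 + 0.7152×0.017642 + 0.0722×0.001214
L ≈ 0.016456


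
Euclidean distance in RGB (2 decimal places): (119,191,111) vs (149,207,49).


d = √[(R₁-R₂)² + (G₁-G₂)² + (B₁-B₂)²]
d = √[(119-149)² + (191-207)² + (111-49)²]
d = √[900 + 256 + 3844]
d = √5000
d ≈ 70.71


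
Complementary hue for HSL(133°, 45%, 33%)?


Complement = opposite side of color wheel = hue + 180°
H' = (133 + 180) mod 360 = 313°
S and L unchanged.
= HSL(313°, 45%, 33%)


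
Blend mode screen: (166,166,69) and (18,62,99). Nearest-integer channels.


Screen: C = 255 - (255-A)×(255-B)/255, rounded to nearest integer
R: 255 - (255-166)×(255-18)/255 = 255 - 21093/255 ≈ 255 - 82.718 = 172.282 → 172
G: 255 - (255-166)×(255-62)/255 = 255 - 17177/255 ≈ 255 - 67.361 = 187.639 → 188
B: 255 - (255-69)×(255-99)/255 = 255 - 29016/255 ≈ 255 - 113.788 = 141.212 → 141
= RGB(172, 188, 141)


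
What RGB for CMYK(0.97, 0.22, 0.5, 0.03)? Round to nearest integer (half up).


R = 255 × (1-C) × (1-K) = 255 × 0.03 × 0.97 = 7.4205 → 7
G = 255 × (1-M) × (1-K) = 255 × 0.78 × 0.97 = 192.933 → 193
B = 255 × (1-Y) × (1-K) = 255 × 0.50 × 0.97 = 123.675 → 124
= RGB(7, 193, 124)


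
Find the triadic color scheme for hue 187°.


Triadic: equally spaced at 120° intervals
H1 = 187°
H2 = (187 + 120) mod 360 = 307°
H3 = (187 + 240) mod 360 = 67°
Triadic = 187°, 307°, 67°


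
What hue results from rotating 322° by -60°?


New hue = (H + rotation) mod 360
New hue = (322 -60) mod 360
= 262 mod 360
= 262°


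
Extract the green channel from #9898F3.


Color: #9898F3
R = 98 = 152
G = 98 = 152
B = F3 = 243
Green = 152


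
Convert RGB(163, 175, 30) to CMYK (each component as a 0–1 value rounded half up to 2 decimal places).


R'=163/255≈0.6392, G'=175/255≈0.6863, B'=30/255≈0.1176
K = 1 - max(R',G',B') = 1 - 175/255 = 80/255 = 0.31372… → 0.31
(1-R'-K)/(1-K) simplifies to (max-R)/max with max = 175:
C = (175-163)/175 = 12/175 = 0.06857… → 0.07
M = (175-175)/175 = 0/175 = 0 → 0.00
Y = (175-30)/175 = 145/175 = 0.82857… → 0.83
= CMYK(0.07, 0.00, 0.83, 0.31)


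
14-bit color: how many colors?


Colors = 2^bits = 2^14
= 16,384 colors


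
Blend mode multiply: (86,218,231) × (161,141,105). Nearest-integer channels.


Multiply: C = A×B/255, rounded to nearest integer
R: 86×161/255 = 13846/255 ≈ 54.298 → 54
G: 218×141/255 = 30738/255 ≈ 120.541 → 121
B: 231×105/255 = 24255/255 ≈ 95.118 → 95
= RGB(54, 121, 95)


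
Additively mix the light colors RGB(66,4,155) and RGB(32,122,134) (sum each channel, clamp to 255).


Additive: each channel = min(255, C₁+C₂)
R: 66+32 = 98 → 98
G: 4+122 = 126 → 126
B: 155+134 = 289 → 255
= RGB(98, 126, 255)


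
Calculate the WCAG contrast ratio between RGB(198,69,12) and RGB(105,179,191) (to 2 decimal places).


Linearize each sRGB channel c=v/255: c/12.92 if c ≤ 0.04045 else ((c+0.055)/1.055)^2.4
L = 0.2126×R_lin + 0.7152×G_lin + 0.0722×B_lin
Color 1 (198,69,12):
  R=198: 198/255≈0.7765 > 0.04045 → ((0.7765+0.055)/1.055)^2.4 ≈ 0.56471
  G=69: 69/255≈0.2706 > 0.04045 → ((0.2706+0.055)/1.055)^2.4 ≈ 0.05951
  B=12: 12/255≈0.0471 > 0.04045 → ((0.0471+0.055)/1.055)^2.4 ≈ 0.00368
  L1 = 0.2126×0.56471 + 0.7152×0.05951 + 0.0722×0.00368 ≈ 0.16289
Color 2 (105,179,191):
  R=105: 105/255≈0.4118 > 0.04045 → ((0.4118+0.055)/1.055)^2.4 ≈ 0.14126
  G=179: 179/255≈0.7020 > 0.04045 → ((0.7020+0.055)/1.055)^2.4 ≈ 0.45079
  B=191: 191/255≈0.7490 > 0.04045 → ((0.7490+0.055)/1.055)^2.4 ≈ 0.52100
  L2 = 0.2126×0.14126 + 0.7152×0.45079 + 0.0722×0.52100 ≈ 0.39005
Lighter = 0.39005, Darker = 0.16289
Ratio = (L_lighter + 0.05) / (L_darker + 0.05)
Ratio = (0.39005 + 0.05) / (0.16289 + 0.05) = 0.44005 / 0.21289 ≈ 2.0671
Ratio ≈ 2.07:1
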